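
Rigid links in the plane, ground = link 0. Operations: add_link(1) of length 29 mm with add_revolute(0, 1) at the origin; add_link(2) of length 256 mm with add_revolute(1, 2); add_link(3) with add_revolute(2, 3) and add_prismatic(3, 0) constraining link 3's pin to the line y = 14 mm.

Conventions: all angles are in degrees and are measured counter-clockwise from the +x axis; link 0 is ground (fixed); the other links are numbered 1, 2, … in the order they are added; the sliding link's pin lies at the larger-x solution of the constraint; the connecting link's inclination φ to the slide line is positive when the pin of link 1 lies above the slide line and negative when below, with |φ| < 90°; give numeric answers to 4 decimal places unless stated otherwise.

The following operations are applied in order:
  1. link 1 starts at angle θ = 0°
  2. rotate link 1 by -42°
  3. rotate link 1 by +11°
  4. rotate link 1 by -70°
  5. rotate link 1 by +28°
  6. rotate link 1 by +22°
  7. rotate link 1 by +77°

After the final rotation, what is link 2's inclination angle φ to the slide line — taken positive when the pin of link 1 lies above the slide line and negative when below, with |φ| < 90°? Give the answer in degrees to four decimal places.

geometry: r = 29 mm, L = 256 mm, e = 14 mm; θ starts at 0°
rotate link 1 by -42°: θ ← 0° -42° = -42°
rotate link 1 by +11°: θ ← -42° +11° = -31°
rotate link 1 by -70°: θ ← -31° -70° = -101°
rotate link 1 by +28°: θ ← -101° +28° = -73°
rotate link 1 by +22°: θ ← -73° +22° = -51°
rotate link 1 by +77°: θ ← -51° +77° = 26°
h = r sin θ − e = 12.712763 − 14 = -1.287237
sin φ = h / L = -1.287237 / 256 = -0.00502827
φ = arcsin(-0.00502827) = -0.288100°

-0.2881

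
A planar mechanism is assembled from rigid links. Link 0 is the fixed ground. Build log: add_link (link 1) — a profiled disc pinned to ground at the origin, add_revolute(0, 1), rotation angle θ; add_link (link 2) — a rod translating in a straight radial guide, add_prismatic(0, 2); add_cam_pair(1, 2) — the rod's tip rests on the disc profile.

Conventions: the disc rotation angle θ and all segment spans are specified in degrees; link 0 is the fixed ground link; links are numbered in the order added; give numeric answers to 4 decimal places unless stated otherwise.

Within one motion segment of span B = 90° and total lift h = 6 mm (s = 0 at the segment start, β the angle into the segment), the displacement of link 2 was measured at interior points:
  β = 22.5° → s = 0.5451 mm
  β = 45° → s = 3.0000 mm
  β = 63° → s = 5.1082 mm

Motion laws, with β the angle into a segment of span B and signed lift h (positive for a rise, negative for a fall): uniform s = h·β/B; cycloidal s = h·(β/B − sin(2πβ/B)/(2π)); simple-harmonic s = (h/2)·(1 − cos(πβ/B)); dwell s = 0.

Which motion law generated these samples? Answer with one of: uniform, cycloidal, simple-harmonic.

candidates at β/B = r: uniform s = h·r (linear in β); cycloidal s = h·(r − sin(2πr)/(2π)); simple-harmonic s = (h/2)(1 − cos(πr))
β=22.5°: printed 0.5451 | uniform 1.5000, cycloidal 0.5451, simple-harmonic 0.8787
β=45°: printed 3.0000 | uniform 3.0000, cycloidal 3.0000, simple-harmonic 3.0000
β=63°: printed 5.1082 | uniform 4.2000, cycloidal 5.1082, simple-harmonic 4.7634
only one law matches every sample → cycloidal

cycloidal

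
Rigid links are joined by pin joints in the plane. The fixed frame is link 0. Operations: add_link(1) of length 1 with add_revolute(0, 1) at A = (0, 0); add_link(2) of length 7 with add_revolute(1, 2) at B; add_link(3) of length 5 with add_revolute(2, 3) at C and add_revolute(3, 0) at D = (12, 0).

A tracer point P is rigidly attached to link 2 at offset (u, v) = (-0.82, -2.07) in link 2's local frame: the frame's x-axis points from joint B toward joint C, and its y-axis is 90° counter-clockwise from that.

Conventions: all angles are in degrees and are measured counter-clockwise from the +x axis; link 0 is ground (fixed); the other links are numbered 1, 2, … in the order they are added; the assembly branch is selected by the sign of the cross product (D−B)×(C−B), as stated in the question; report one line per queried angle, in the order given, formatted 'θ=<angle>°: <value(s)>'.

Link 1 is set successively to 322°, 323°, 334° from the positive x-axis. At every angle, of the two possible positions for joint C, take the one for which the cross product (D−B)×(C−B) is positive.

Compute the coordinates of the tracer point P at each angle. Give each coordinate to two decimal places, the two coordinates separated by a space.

A=(0,0), D=(12.00,0)
θ=322°: B = A + 1.00·(cos322°, sin322°) = (0.7880, -0.6157)
θ=322°: |BD| = 11.2289
θ=322°: circle(B,7.00) ∩ circle(D,5.00): a=6.6831, h=2.0823
θ=322°:   candidates: C₊=(7.3469,1.8299) cross=23.382; C₋=(7.5752,-2.3284) cross=-23.382
θ=322°:   branch + wants cross > 0 → take C=(7.3469,1.8299) (cross=23.382)
θ=322°: ex = (C−B)/|BC| = (0.9370,0.3494); ey = (-0.3494,0.9370)
θ=322°: P = B + -0.82·ex + -2.07·ey = (0.7429,-2.8417)
θ=323°: B = A + 1.00·(cos323°, sin323°) = (0.7986, -0.6018)
θ=323°: |BD| = 11.2175
θ=323°: circle(B,7.00) ∩ circle(D,5.00): a=6.6785, h=2.0970
θ=323°:   candidates: C₊=(7.3550,1.8505) cross=23.523; C₋=(7.5800,-2.3375) cross=-23.523
θ=323°:   branch + wants cross > 0 → take C=(7.3550,1.8505) (cross=23.523)
θ=323°: ex = (C−B)/|BC| = (0.9366,0.3503); ey = (-0.3503,0.9366)
θ=323°: P = B + -0.82·ex + -2.07·ey = (0.7558,-2.8279)
θ=334°: B = A + 1.00·(cos334°, sin334°) = (0.8988, -0.4384)
θ=334°: |BD| = 11.1099
θ=334°: circle(B,7.00) ∩ circle(D,5.00): a=6.6351, h=2.2307
θ=334°:   candidates: C₊=(7.4407,2.0524) cross=24.783; C₋=(7.6167,-2.4055) cross=-24.783
θ=334°:   branch + wants cross > 0 → take C=(7.4407,2.0524) (cross=24.783)
θ=334°: ex = (C−B)/|BC| = (0.9346,0.3558); ey = (-0.3558,0.9346)
θ=334°: P = B + -0.82·ex + -2.07·ey = (0.8690,-2.6647)

θ=322°: 0.74 -2.84
θ=323°: 0.76 -2.83
θ=334°: 0.87 -2.66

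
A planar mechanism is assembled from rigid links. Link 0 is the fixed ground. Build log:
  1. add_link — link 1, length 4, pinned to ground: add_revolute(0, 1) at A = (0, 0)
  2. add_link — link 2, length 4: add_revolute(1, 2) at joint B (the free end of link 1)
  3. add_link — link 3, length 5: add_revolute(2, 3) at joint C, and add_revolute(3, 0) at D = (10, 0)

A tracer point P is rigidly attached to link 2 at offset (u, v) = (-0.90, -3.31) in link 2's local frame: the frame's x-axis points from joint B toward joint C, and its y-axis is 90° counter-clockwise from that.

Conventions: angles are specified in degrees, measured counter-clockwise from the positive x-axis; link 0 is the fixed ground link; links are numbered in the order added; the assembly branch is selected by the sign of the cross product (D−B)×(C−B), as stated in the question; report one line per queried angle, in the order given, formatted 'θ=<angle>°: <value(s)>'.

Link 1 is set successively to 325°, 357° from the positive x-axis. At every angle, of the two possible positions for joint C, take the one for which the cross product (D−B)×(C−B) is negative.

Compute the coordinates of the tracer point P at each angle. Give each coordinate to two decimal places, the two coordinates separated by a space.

A=(0,0), D=(10.00,0)
θ=325°: B = A + 4.00·(cos325°, sin325°) = (3.2766, -2.2943)
θ=325°: |BD| = 7.1041
θ=325°: circle(B,4.00) ∩ circle(D,5.00): a=2.9186, h=2.7353
θ=325°:   candidates: C₊=(5.1554,1.2370) cross=19.432; C₋=(6.9222,-3.9404) cross=-19.432
θ=325°:   branch - wants cross < 0 → take C=(6.9222,-3.9404) (cross=-19.432)
θ=325°: ex = (C−B)/|BC| = (0.9114,-0.4115); ey = (0.4115,0.9114)
θ=325°: P = B + -0.90·ex + -3.31·ey = (1.0942,-4.9406)
θ=357°: B = A + 4.00·(cos357°, sin357°) = (3.9945, -0.2093)
θ=357°: |BD| = 6.0091
θ=357°: circle(B,4.00) ∩ circle(D,5.00): a=2.2557, h=3.3033
θ=357°:   candidates: C₊=(6.1338,3.1705) cross=19.850; C₋=(6.3639,-3.4321) cross=-19.850
θ=357°:   branch - wants cross < 0 → take C=(6.3639,-3.4321) (cross=-19.850)
θ=357°: ex = (C−B)/|BC| = (0.5924,-0.8057); ey = (0.8057,0.5924)
θ=357°: P = B + -0.90·ex + -3.31·ey = (0.7946,-1.4449)

θ=325°: 1.09 -4.94
θ=357°: 0.79 -1.44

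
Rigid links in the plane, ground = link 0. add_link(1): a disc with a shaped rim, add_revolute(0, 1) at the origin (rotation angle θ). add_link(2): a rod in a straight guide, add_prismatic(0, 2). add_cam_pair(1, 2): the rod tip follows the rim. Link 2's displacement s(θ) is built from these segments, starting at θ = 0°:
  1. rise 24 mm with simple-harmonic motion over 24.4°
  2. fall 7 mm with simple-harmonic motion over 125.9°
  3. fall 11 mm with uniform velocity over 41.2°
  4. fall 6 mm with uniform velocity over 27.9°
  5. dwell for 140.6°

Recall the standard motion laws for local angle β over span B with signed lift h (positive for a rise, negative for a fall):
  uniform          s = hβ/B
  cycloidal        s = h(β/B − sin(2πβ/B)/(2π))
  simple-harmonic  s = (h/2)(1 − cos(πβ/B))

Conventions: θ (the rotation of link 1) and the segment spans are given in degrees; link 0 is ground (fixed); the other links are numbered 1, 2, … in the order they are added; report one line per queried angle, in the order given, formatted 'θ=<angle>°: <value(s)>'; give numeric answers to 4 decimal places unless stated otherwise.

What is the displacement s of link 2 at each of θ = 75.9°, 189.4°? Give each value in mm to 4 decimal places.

segment 1 (0° to 24.4°, simple-harmonic, h = 24) is passed completely: s = 0.0000 + (24) = 24.0000
θ = 75.9° falls in segment 2 (24.4° to 150.3°, simple-harmonic, h = -7): β = 75.9 − 24.4 = 51.5°, B = 125.9°; Δs = -7/2·(1 − cos(π·0.4091)) = -2.5136; s = 24.0000 − 2.5136 = 21.4864
segment 2 (24.4° to 150.3°, simple-harmonic, h = -7) is passed completely: s = 24.0000 + (-7) = 17.0000
θ = 189.4° falls in segment 3 (150.3° to 191.5°, uniform, h = -11): β = 189.4 − 150.3 = 39.1°, B = 41.2°; Δs = -11·39.1/41.2 = -10.4393; s = 17.0000 − 10.4393 = 6.5607

θ=75.9°: 21.4864
θ=189.4°: 6.5607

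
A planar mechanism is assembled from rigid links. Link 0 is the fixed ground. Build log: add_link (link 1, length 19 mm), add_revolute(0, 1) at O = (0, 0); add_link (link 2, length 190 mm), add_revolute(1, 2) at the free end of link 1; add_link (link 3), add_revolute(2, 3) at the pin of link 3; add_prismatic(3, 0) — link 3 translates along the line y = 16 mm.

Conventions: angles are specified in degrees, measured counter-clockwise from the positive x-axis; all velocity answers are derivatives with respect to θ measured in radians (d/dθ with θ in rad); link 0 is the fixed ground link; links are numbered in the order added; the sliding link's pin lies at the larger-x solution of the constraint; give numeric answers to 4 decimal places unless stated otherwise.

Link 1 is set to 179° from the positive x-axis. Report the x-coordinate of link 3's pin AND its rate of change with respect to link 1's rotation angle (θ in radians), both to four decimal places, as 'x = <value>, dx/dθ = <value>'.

geometry: r = 19 mm, L = 190 mm, e = 16 mm
crank pin P = (r cos θ, r sin θ) = (-18.997106, 0.331596)
h = r sin θ − e = 0.331596 − 16 = -15.668404
x = r cos θ + √(L² − h²) = -18.997106 + 189.352848 = 170.355742
dx/dθ = −r sin θ − h·r cos θ/√(L² − h²) (θ in radians; h = -15.668404) = -1.903552

x = 170.3557, dx/dθ = -1.9036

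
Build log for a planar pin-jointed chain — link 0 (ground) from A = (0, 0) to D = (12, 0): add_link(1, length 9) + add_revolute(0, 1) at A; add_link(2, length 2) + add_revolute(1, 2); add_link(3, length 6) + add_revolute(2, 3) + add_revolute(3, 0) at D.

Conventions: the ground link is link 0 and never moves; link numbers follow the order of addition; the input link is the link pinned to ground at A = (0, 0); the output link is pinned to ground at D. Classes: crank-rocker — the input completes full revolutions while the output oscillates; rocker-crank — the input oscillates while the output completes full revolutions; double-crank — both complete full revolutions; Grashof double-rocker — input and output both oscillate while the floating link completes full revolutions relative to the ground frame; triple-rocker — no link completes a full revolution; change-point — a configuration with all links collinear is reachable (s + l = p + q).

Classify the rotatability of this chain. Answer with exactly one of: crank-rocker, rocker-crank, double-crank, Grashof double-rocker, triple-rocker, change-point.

lengths: ground=12, input=9, coupler=2, output=6
sorted: s=2 (shortest), l=12 (longest), p+q=15
s + l = 14 vs p + q = 15
s + l < p + q (Grashof) with shortest = coupler link → Grashof double-rocker

Grashof double-rocker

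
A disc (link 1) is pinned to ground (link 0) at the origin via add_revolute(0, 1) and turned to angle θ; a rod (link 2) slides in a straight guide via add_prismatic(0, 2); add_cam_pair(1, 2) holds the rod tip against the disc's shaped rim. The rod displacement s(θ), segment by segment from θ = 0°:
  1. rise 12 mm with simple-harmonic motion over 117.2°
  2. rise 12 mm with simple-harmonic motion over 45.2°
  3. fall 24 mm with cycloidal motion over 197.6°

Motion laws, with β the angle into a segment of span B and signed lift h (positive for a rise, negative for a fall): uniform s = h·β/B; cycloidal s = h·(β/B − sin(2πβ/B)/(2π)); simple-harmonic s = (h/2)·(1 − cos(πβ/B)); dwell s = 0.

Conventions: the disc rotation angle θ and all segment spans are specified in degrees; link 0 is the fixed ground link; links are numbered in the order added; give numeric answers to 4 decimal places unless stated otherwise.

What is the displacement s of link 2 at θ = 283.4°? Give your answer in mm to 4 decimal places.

segment 1 (0° to 117.2°, simple-harmonic, h = 12) is passed completely: s = 0.0000 + (12) = 12.0000
segment 2 (117.2° to 162.4°, simple-harmonic, h = 12) is passed completely: s = 12.0000 + (12) = 24.0000
θ = 283.4° falls in segment 3 (162.4° to 360°, cycloidal, h = -24): β = 283.4 − 162.4 = 121°, B = 197.6°; Δs = -24·(0.6123 − sin(2π·0.6123)/(2π)) = -17.1743; s = 24.0000 − 17.1743 = 6.8257

6.8257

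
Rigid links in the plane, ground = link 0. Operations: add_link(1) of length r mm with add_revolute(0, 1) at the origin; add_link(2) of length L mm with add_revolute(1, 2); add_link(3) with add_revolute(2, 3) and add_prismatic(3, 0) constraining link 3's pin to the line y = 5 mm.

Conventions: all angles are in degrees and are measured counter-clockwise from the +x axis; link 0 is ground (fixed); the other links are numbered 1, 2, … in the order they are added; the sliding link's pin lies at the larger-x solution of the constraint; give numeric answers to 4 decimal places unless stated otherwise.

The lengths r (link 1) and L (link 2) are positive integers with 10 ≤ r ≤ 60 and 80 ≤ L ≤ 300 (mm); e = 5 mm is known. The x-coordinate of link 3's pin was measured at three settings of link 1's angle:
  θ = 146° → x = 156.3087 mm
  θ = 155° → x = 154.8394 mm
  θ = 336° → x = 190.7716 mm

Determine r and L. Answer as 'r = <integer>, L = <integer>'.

constraint per measurement: (x − r cos θ)² + (r sin θ − e)² = L²
subtracting the θ₁ and θ₂ equations cancels the r² and L² terms:
r = (x₁² − x₂²) / (2[(x₁cos θ₁ + e sin θ₁) − (x₂cos θ₂ + e sin θ₂)]) = 20.0000 → r = 20
L² = (x₁ − r cos θ₁)² + (r sin θ₁ − e)² = 29929.0025 → L = 173.0000 → L = 173
check at θ₃=336°: x = 190.7716 (printed 190.7716) ✓

r = 20, L = 173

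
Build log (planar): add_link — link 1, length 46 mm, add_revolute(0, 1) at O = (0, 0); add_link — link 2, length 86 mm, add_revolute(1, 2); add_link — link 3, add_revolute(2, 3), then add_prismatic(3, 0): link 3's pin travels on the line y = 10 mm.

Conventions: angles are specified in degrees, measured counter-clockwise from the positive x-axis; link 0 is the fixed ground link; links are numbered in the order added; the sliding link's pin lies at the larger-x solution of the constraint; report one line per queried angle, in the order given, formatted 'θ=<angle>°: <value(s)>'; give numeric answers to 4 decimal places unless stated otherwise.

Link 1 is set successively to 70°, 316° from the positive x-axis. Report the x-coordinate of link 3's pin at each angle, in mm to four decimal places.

geometry: r = 46 mm, L = 86 mm, e = 10 mm
θ=70°: crank pin P = (r cos θ, r sin θ) = (15.732927, 43.225861)
θ=70°: h = r sin θ − e = 43.225861 − 10 = 33.225861
θ=70°: x = r cos θ + √(L² − h²) = 15.732927 + 79.322394 = 95.055321
θ=316°: crank pin P = (r cos θ, r sin θ) = (33.089631, -31.954285)
θ=316°: h = r sin θ − e = -31.954285 − 10 = -41.954285
θ=316°: x = r cos θ + √(L² − h²) = 33.089631 + 75.072218 = 108.161849

θ=70°: 95.0553
θ=316°: 108.1618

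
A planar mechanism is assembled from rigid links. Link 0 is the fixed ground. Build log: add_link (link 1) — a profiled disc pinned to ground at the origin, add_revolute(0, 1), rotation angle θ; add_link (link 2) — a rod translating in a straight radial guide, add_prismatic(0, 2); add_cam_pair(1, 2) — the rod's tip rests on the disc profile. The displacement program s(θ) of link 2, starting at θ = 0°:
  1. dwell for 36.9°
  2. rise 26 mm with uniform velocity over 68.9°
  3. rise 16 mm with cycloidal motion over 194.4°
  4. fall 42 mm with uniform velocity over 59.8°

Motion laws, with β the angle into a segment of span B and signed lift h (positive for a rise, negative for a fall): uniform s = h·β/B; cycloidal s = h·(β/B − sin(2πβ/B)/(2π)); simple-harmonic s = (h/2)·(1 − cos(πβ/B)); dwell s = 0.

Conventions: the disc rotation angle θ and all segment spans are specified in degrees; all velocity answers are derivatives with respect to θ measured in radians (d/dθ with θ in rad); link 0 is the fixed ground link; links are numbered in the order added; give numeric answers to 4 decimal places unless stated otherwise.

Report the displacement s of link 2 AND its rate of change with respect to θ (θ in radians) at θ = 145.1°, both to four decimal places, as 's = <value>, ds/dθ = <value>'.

seg 1 [0°–36.9°] dwell: s stays 0.0000
seg 2 [36.9°–105.8°] uniform, h=26: full span → s += 26 → s = 26.0000
seg 3 [105.8°–300.2°] cycloidal, h=16: θ=145.1° here. β=39.3, B=194.4. 16·(0.2022 − sin(2π·0.2022)/(2π)) = 0.8023 → s = 26.8023
velocity in seg [105.8°–300.2°] (cycloidal), θ in radians: β = 39.3° = 0.6859 rad, B = 194.4° = 3.3929 rad; ds/dθ = (h/B)(1 − cos(2πβ/B)) = (16/3.3929)(1 − cos(2π·0.2022)) = 3.319484 mm/rad

s = 26.8023, ds/dθ = 3.3195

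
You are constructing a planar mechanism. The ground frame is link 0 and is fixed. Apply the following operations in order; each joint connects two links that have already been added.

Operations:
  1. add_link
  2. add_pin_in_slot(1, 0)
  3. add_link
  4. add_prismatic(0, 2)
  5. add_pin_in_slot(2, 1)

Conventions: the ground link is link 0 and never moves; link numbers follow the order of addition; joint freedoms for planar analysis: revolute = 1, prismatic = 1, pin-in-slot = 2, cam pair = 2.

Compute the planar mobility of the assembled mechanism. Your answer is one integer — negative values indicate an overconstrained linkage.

ground; <1,0,0>
#1 <2,0,0>
PS:1↔0 J2 <2,0,1>
#2 <3,0,1>
P:0↔2 J1 <3,1,1>
PS:2↔1 J2 <3,1,2>
3×2 − 2×1 − 1×2 = 2

M = 2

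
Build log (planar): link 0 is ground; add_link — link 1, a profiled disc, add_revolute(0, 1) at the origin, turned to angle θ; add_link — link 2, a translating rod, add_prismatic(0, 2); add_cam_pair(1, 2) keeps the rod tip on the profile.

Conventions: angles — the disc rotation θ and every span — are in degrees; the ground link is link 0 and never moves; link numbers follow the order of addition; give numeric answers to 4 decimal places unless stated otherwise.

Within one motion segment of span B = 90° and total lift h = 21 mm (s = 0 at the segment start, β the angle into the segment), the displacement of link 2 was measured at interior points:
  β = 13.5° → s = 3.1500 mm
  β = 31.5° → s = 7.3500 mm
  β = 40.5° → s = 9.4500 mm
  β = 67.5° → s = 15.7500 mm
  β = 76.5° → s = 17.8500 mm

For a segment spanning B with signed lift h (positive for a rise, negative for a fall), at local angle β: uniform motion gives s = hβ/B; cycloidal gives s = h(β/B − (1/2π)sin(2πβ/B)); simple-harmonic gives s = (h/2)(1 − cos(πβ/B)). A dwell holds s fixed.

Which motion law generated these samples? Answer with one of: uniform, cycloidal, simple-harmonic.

candidates at β/B = r: uniform s = h·r (linear in β); cycloidal s = h·(r − sin(2πr)/(2π)); simple-harmonic s = (h/2)(1 − cos(πr))
β=13.5°: printed 3.1500 | uniform 3.1500, cycloidal 0.4461, simple-harmonic 1.1444
β=31.5°: printed 7.3500 | uniform 7.3500, cycloidal 4.6461, simple-harmonic 5.7331
β=40.5°: printed 9.4500 | uniform 9.4500, cycloidal 8.4172, simple-harmonic 8.8574
β=67.5°: printed 15.7500 | uniform 15.7500, cycloidal 19.0923, simple-harmonic 17.9246
β=76.5°: printed 17.8500 | uniform 17.8500, cycloidal 20.5539, simple-harmonic 19.8556
only one law matches every sample → uniform

uniform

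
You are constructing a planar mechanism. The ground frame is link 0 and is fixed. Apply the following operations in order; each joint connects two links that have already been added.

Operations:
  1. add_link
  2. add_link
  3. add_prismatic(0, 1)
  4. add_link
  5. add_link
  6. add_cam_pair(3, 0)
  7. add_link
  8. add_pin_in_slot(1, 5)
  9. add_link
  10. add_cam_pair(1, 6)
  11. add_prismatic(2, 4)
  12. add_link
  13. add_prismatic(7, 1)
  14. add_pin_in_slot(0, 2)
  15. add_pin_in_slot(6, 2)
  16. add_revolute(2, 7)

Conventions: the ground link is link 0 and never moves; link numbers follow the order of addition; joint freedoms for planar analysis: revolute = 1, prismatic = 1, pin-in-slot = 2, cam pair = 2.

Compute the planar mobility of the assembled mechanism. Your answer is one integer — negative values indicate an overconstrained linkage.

(L,J1,J2)=(1,0,0); link0 fixed
link1: (2,0,0)
link2: (3,0,0)
P 0-1 [J1]: (3,1,0)
link3: (4,1,0)
link4: (5,1,0)
C 3-0 [J2]: (5,1,1)
link5: (6,1,1)
PS 1-5 [J2]: (6,1,2)
link6: (7,1,2)
C 1-6 [J2]: (7,1,3)
P 2-4 [J1]: (7,2,3)
link7: (8,2,3)
P 7-1 [J1]: (8,3,3)
PS 0-2 [J2]: (8,3,4)
PS 6-2 [J2]: (8,3,5)
R 2-7 [J1]: (8,4,5)
Grübler: 3·7 − 2·4 − 5 = 8

M = 8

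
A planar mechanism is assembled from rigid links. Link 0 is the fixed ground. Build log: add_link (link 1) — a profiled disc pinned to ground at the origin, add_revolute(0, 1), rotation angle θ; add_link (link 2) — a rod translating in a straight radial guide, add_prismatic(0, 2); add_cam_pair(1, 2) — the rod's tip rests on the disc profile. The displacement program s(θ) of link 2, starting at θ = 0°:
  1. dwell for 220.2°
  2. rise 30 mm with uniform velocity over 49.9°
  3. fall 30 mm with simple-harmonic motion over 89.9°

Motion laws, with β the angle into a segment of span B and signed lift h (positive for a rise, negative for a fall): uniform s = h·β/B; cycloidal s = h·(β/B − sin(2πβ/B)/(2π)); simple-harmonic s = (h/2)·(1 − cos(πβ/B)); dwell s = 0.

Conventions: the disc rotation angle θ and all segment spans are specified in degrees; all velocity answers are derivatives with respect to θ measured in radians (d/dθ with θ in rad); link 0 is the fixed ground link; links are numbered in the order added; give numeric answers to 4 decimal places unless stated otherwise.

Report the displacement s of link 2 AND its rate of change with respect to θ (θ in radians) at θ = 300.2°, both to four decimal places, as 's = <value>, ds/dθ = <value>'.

seg 1 [0°–220.2°] dwell: s stays 0.0000
seg 2 [220.2°–270.1°] uniform, h=30: full span → s += 30 → s = 30.0000
seg 3 [270.1°–360°] simple-harmonic, h=-30: θ=300.2° here. β=30.1, B=89.9. -30/2·(1 − cos(π·0.3348)) = -7.5606 → s = 22.4394
velocity in seg [270.1°–360°] (simple-harmonic), θ in radians: β = 30.1° = 0.5253 rad, B = 89.9° = 1.5691 rad; ds/dθ = (πh/(2B)) sin(πβ/B) = (π·(-30)/(2·1.5691)) sin(π·0.3348) = -26.079348 mm/rad

s = 22.4394, ds/dθ = -26.0793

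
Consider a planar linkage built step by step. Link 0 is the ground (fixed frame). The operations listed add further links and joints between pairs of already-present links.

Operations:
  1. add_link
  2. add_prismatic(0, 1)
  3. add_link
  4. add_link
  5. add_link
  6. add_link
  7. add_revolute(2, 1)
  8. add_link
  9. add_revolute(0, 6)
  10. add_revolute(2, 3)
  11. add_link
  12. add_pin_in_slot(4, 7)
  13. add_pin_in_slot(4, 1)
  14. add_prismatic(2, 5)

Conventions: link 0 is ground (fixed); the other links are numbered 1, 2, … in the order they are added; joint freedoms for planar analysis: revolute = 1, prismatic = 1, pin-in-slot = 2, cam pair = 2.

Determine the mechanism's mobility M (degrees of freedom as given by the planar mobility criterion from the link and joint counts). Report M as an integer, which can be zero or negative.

L=1 J1=0 J2=0
add link → L=2 J1=0 J2=0
P@0,1 dof=1 J1 → L=2 J1=1 J2=0
add link → L=3 J1=1 J2=0
add link → L=4 J1=1 J2=0
add link → L=5 J1=1 J2=0
add link → L=6 J1=1 J2=0
R@2,1 dof=1 J1 → L=6 J1=2 J2=0
add link → L=7 J1=2 J2=0
R@0,6 dof=1 J1 → L=7 J1=3 J2=0
R@2,3 dof=1 J1 → L=7 J1=4 J2=0
add link → L=8 J1=4 J2=0
PS@4,7 dof=2 J2 → L=8 J1=4 J2=1
PS@4,1 dof=2 J2 → L=8 J1=4 J2=2
P@2,5 dof=1 J1 → L=8 J1=5 J2=2
M=3(L−1)−2J1−J2=3·7−2·5−2=9

M = 9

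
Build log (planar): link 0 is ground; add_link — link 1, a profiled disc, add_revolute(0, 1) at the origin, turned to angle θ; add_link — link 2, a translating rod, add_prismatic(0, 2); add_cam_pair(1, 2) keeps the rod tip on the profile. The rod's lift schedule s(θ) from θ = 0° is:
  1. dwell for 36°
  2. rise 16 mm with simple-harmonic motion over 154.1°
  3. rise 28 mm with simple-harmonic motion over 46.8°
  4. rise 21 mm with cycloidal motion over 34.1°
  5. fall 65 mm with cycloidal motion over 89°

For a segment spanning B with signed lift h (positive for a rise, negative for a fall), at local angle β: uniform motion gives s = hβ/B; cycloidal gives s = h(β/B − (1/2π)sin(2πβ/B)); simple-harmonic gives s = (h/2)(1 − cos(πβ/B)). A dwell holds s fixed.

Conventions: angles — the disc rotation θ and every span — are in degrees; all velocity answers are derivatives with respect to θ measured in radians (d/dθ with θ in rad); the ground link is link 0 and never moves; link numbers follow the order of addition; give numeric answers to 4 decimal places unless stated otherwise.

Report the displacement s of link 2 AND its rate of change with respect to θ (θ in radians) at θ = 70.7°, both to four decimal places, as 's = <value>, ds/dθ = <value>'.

seg 1 [0°–36°] dwell: s stays 0.0000
seg 2 [36°–190.1°] simple-harmonic, h=16: θ=70.7° here. β=34.7, B=154.1. 16/2·(1 − cos(π·0.2252)) = 1.9197 → s = 1.9197
velocity in seg [36°–190.1°] (simple-harmonic), θ in radians: β = 34.7° = 0.6056 rad, B = 154.1° = 2.6896 rad; ds/dθ = (πh/(2B)) sin(πβ/B) = (π·16/(2·2.6896)) sin(π·0.2252) = 6.072803 mm/rad

s = 1.9197, ds/dθ = 6.0728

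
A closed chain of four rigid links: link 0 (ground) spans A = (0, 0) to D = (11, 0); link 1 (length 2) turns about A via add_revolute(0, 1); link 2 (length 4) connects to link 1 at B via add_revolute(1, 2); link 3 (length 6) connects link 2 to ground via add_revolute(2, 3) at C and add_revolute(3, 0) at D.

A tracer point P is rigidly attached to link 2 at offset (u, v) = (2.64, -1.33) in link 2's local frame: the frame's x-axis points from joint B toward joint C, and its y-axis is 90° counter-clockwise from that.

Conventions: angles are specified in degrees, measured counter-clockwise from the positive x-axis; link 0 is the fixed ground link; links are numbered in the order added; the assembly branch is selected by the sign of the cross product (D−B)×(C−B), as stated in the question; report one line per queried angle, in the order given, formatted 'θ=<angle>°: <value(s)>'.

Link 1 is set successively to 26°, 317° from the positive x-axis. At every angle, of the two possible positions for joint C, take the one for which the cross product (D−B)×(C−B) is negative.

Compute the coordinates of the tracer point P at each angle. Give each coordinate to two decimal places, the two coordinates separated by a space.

A=(0,0), D=(11.00,0)
θ=26°: B = A + 2.00·(cos26°, sin26°) = (1.7976, 0.8767)
θ=26°: |BD| = 9.2441
θ=26°: circle(B,4.00) ∩ circle(D,6.00): a=3.5403, h=1.8619
θ=26°:   candidates: C₊=(5.4985,2.3944) cross=17.211; C₋=(5.1453,-1.3125) cross=-17.211
θ=26°:   branch - wants cross < 0 → take C=(5.1453,-1.3125) (cross=-17.211)
θ=26°: ex = (C−B)/|BC| = (0.8369,-0.5473); ey = (0.5473,0.8369)
θ=26°: P = B + 2.64·ex + -1.33·ey = (3.2792,-1.6813)
θ=317°: B = A + 2.00·(cos317°, sin317°) = (1.4627, -1.3640)
θ=317°: |BD| = 9.6343
θ=317°: circle(B,4.00) ∩ circle(D,6.00): a=3.7792, h=1.3106
θ=317°:   candidates: C₊=(5.0183,0.4684) cross=12.626; C₋=(5.3894,-2.1263) cross=-12.626
θ=317°:   branch - wants cross < 0 → take C=(5.3894,-2.1263) (cross=-12.626)
θ=317°: ex = (C−B)/|BC| = (0.9817,-0.1906); ey = (0.1906,0.9817)
θ=317°: P = B + 2.64·ex + -1.33·ey = (3.8009,-3.1727)

θ=26°: 3.28 -1.68
θ=317°: 3.80 -3.17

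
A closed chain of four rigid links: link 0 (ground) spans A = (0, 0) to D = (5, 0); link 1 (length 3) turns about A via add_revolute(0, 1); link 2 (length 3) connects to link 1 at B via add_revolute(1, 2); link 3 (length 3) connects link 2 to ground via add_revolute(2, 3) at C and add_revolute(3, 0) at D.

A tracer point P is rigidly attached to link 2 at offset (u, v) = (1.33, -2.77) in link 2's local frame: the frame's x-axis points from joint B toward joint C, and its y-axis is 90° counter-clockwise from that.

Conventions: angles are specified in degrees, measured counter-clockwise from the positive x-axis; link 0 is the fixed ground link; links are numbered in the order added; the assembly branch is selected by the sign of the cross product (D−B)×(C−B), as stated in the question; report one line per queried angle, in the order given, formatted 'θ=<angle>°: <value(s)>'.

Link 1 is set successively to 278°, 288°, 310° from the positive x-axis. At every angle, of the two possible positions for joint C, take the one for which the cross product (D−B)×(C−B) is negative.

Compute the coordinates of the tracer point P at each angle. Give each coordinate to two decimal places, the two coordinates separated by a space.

A=(0,0), D=(5.00,0)
θ=278°: B = A + 3.00·(cos278°, sin278°) = (0.4175, -2.9708)
θ=278°: |BD| = 5.4612
θ=278°: circle(B,3.00) ∩ circle(D,3.00): a=2.7306, h=1.2425
θ=278°:   candidates: C₊=(2.0329,-0.4428) cross=6.786; C₋=(3.3847,-2.5280) cross=-6.786
θ=278°:   branch - wants cross < 0 → take C=(3.3847,-2.5280) (cross=-6.786)
θ=278°: ex = (C−B)/|BC| = (0.9890,0.1476); ey = (-0.1476,0.9890)
θ=278°: P = B + 1.33·ex + -2.77·ey = (2.1418,-5.5141)
θ=288°: B = A + 3.00·(cos288°, sin288°) = (0.9271, -2.8532)
θ=288°: |BD| = 4.9729
θ=288°: circle(B,3.00) ∩ circle(D,3.00): a=2.4864, h=1.6786
θ=288°:   candidates: C₊=(2.0004,-0.0518) cross=8.347; C₋=(3.9266,-2.8014) cross=-8.347
θ=288°:   branch - wants cross < 0 → take C=(3.9266,-2.8014) (cross=-8.347)
θ=288°: ex = (C−B)/|BC| = (0.9999,0.0173); ey = (-0.0173,0.9999)
θ=288°: P = B + 1.33·ex + -2.77·ey = (2.3047,-5.5998)
θ=310°: B = A + 3.00·(cos310°, sin310°) = (1.9284, -2.2981)
θ=310°: |BD| = 3.8362
θ=310°: circle(B,3.00) ∩ circle(D,3.00): a=1.9181, h=2.3067
θ=310°:   candidates: C₊=(2.0823,0.6979) cross=8.849; C₋=(4.8461,-2.9960) cross=-8.849
θ=310°:   branch - wants cross < 0 → take C=(4.8461,-2.9960) (cross=-8.849)
θ=310°: ex = (C−B)/|BC| = (0.9726,-0.2326); ey = (0.2326,0.9726)
θ=310°: P = B + 1.33·ex + -2.77·ey = (2.5775,-5.3015)

θ=278°: 2.14 -5.51
θ=288°: 2.30 -5.60
θ=310°: 2.58 -5.30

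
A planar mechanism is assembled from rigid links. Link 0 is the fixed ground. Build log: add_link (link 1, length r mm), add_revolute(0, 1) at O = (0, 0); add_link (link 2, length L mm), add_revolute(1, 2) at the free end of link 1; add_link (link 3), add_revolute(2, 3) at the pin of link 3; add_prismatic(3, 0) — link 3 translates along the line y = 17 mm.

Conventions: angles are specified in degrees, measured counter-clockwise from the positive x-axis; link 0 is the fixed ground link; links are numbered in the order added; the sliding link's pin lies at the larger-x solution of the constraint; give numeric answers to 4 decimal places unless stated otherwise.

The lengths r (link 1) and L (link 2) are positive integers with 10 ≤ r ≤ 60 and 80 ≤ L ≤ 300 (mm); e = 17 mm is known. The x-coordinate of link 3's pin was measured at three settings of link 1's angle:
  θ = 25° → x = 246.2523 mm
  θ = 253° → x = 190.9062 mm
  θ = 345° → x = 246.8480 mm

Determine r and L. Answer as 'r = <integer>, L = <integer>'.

constraint per measurement: (x − r cos θ)² + (r sin θ − e)² = L²
subtracting the θ₁ and θ₂ equations cancels the r² and L² terms:
r = (x₁² − x₂²) / (2[(x₁cos θ₁ + e sin θ₁) − (x₂cos θ₂ + e sin θ₂)]) = 40.0000 → r = 40
L² = (x₁ − r cos θ₁)² + (r sin θ₁ − e)² = 44100.0043 → L = 210.0000 → L = 210
check at θ₃=345°: x = 246.8480 (printed 246.8480) ✓

r = 40, L = 210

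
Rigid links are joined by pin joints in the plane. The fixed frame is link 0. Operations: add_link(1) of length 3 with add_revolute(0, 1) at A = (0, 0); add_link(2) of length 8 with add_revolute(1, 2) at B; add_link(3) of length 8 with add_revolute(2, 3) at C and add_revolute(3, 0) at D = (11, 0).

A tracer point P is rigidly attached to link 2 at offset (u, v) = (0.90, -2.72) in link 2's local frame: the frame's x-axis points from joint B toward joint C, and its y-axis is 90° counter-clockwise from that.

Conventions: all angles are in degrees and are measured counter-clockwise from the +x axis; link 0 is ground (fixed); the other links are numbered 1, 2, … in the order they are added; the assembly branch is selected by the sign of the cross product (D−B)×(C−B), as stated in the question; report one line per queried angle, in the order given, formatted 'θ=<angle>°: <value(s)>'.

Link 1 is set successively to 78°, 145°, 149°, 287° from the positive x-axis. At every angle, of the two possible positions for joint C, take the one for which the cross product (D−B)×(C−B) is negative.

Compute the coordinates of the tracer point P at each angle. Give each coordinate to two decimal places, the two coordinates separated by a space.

A=(0,0), D=(11.00,0)
θ=78°: B = A + 3.00·(cos78°, sin78°) = (0.6237, 2.9344)
θ=78°: |BD| = 10.7832
θ=78°: circle(B,8.00) ∩ circle(D,8.00): a=5.3916, h=5.9102
θ=78°:   candidates: C₊=(7.4202,7.1544) cross=63.731; C₋=(4.2035,-4.2199) cross=-63.731
θ=78°:   branch - wants cross < 0 → take C=(4.2035,-4.2199) (cross=-63.731)
θ=78°: ex = (C−B)/|BC| = (0.4475,-0.8943); ey = (0.8943,0.4475)
θ=78°: P = B + 0.90·ex + -2.72·ey = (-1.4060,0.9124)
θ=145°: B = A + 3.00·(cos145°, sin145°) = (-2.4575, 1.7207)
θ=145°: |BD| = 13.5670
θ=145°: circle(B,8.00) ∩ circle(D,8.00): a=6.7835, h=4.2408
θ=145°:   candidates: C₊=(4.8091,5.0669) cross=57.534; C₋=(3.7334,-3.3461) cross=-57.534
θ=145°:   branch - wants cross < 0 → take C=(3.7334,-3.3461) (cross=-57.534)
θ=145°: ex = (C−B)/|BC| = (0.7739,-0.6334); ey = (0.6334,0.7739)
θ=145°: P = B + 0.90·ex + -2.72·ey = (-3.4837,-0.9542)
θ=149°: B = A + 3.00·(cos149°, sin149°) = (-2.5715, 1.5451)
θ=149°: |BD| = 13.6592
θ=149°: circle(B,8.00) ∩ circle(D,8.00): a=6.8296, h=4.1661
θ=149°:   candidates: C₊=(4.6855,4.9120) cross=56.906; C₋=(3.7430,-3.3668) cross=-56.906
θ=149°:   branch - wants cross < 0 → take C=(3.7430,-3.3668) (cross=-56.906)
θ=149°: ex = (C−B)/|BC| = (0.7893,-0.6140); ey = (0.6140,0.7893)
θ=149°: P = B + 0.90·ex + -2.72·ey = (-3.5312,-1.1544)
θ=287°: B = A + 3.00·(cos287°, sin287°) = (0.8771, -2.8689)
θ=287°: |BD| = 10.5216
θ=287°: circle(B,8.00) ∩ circle(D,8.00): a=5.2608, h=6.0270
θ=287°:   candidates: C₊=(4.2952,4.3641) cross=63.413; C₋=(7.5819,-7.2330) cross=-63.413
θ=287°:   branch - wants cross < 0 → take C=(7.5819,-7.2330) (cross=-63.413)
θ=287°: ex = (C−B)/|BC| = (0.8381,-0.5455); ey = (0.5455,0.8381)
θ=287°: P = B + 0.90·ex + -2.72·ey = (0.1476,-5.6395)

θ=78°: -1.41 0.91
θ=145°: -3.48 -0.95
θ=149°: -3.53 -1.15
θ=287°: 0.15 -5.64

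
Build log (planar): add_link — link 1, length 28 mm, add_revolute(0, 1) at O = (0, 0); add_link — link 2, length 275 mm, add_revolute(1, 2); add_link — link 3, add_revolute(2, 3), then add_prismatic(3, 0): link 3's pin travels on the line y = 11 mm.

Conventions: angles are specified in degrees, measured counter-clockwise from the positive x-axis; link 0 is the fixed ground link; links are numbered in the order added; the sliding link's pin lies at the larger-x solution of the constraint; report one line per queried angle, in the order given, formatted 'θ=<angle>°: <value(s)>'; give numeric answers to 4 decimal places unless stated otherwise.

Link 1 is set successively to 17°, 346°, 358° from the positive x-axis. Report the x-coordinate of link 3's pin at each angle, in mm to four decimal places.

geometry: r = 28 mm, L = 275 mm, e = 11 mm
θ=17°: crank pin P = (r cos θ, r sin θ) = (26.776533, 8.186408)
θ=17°: h = r sin θ − e = 8.186408 − 11 = -2.813592
θ=17°: x = r cos θ + √(L² − h²) = 26.776533 + 274.985606 = 301.762140
θ=346°: crank pin P = (r cos θ, r sin θ) = (27.168280, -6.773813)
θ=346°: h = r sin θ − e = -6.773813 − 11 = -17.773813
θ=346°: x = r cos θ + √(L² − h²) = 27.168280 + 274.425020 = 301.593300
θ=358°: crank pin P = (r cos θ, r sin θ) = (27.982943, -0.977186)
θ=358°: h = r sin θ − e = -0.977186 − 11 = -11.977186
θ=358°: x = r cos θ + √(L² − h²) = 27.982943 + 274.739053 = 302.721996

θ=17°: 301.7621
θ=346°: 301.5933
θ=358°: 302.7220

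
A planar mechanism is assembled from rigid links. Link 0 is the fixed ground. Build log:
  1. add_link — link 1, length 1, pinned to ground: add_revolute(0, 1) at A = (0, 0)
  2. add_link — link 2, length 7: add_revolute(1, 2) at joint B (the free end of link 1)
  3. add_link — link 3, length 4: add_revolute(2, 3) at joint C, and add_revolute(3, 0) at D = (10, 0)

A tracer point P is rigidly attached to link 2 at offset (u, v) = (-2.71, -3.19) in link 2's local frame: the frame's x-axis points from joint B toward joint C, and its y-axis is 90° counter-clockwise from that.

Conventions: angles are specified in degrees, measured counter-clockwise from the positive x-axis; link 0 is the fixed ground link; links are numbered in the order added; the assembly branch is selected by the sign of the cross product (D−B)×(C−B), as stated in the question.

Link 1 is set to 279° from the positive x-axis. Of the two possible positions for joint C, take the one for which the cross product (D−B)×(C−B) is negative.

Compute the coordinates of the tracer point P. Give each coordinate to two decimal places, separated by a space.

A=(0,0), D=(10.00,0)
B = A + 1.00·(cos279°, sin279°) = (0.1564, -0.9877)
|BD| = 9.8930
circle(B,7.00) ∩ circle(D,4.00): a=6.6143, h=2.2914
  candidates: C₊=(6.5090,1.9526) cross=22.669; C₋=(6.9665,-2.6073) cross=-22.669
  branch - wants cross < 0 → take C=(6.9665,-2.6073) (cross=-22.669)
ex = (C−B)/|BC| = (0.9729,-0.2314); ey = (0.2314,0.9729)
P = B + -2.71·ex + -3.19·ey = (-3.2181,-3.4641)

-3.22 -3.46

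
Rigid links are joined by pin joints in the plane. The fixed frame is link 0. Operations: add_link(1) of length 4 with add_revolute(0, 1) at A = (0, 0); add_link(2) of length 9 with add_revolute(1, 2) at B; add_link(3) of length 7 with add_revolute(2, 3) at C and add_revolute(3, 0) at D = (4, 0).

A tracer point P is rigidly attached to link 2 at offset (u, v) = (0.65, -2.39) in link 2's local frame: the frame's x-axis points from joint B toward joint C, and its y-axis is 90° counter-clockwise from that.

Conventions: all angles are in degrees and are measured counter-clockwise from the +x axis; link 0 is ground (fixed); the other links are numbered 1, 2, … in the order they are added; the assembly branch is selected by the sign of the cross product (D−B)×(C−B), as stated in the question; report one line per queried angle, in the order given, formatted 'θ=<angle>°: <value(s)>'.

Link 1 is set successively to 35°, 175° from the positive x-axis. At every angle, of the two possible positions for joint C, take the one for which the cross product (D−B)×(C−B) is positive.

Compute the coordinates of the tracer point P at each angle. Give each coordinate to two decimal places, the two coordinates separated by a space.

A=(0,0), D=(4.00,0)
θ=35°: B = A + 4.00·(cos35°, sin35°) = (3.2766, 2.2943)
θ=35°: |BD| = 2.4056
θ=35°: circle(B,9.00) ∩ circle(D,7.00): a=7.8538, h=4.3951
θ=35°:   candidates: C₊=(9.8300,-3.8744) cross=10.573; C₋=(1.4466,-6.5177) cross=-10.573
θ=35°:   branch + wants cross > 0 → take C=(9.8300,-3.8744) (cross=10.573)
θ=35°: ex = (C−B)/|BC| = (0.7282,-0.6854); ey = (0.6854,0.7282)
θ=35°: P = B + 0.65·ex + -2.39·ey = (2.1118,0.1085)
θ=175°: B = A + 4.00·(cos175°, sin175°) = (-3.9848, 0.3486)
θ=175°: |BD| = 7.9924
θ=175°: circle(B,9.00) ∩ circle(D,7.00): a=5.9981, h=6.7099
θ=175°:   candidates: C₊=(2.3003,6.7905) cross=53.628; C₋=(1.7149,-6.6165) cross=-53.628
θ=175°:   branch + wants cross > 0 → take C=(2.3003,6.7905) (cross=53.628)
θ=175°: ex = (C−B)/|BC| = (0.6983,0.7158); ey = (-0.7158,0.6983)
θ=175°: P = B + 0.65·ex + -2.39·ey = (-1.8202,-0.8552)

θ=35°: 2.11 0.11
θ=175°: -1.82 -0.86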